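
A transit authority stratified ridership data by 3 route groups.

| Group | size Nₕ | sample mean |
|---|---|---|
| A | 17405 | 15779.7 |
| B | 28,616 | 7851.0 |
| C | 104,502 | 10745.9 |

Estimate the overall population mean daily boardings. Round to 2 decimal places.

N = 150523; weights Wₕ = Nₕ/N = (0.1156, 0.1901, 0.6943).
x̄_st = Σ Wₕ·x̄ₕ = 0.1156·15779.7 + 0.1901·7851.0 + 0.6943·10745.9 ≈ 10777.6083...
→ 10777.61.

10777.61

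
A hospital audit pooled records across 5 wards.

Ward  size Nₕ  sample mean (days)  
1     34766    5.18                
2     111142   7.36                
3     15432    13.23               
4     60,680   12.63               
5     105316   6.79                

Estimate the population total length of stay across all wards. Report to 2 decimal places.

2683742.40

1: 34766·5.18 = 180087.88
2: 111142·7.36 = 818005.12
3: 15432·13.23 = 204165.36
4: 60680·12.63 = 766388.4
5: 105316·6.79 = 715095.64
τ̂ = Σ Nₕx̄ₕ = 2683742.40.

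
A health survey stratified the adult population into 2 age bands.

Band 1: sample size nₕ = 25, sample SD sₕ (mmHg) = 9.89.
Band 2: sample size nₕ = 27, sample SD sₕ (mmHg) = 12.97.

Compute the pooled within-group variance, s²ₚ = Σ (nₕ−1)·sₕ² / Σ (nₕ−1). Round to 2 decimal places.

1: (25−1)·9.89² = 24·97.8121 = 2347.4904
2: (27−1)·12.97² = 26·168.2209 = 4373.7434
Numerator = 6721.2338; denominator = Σ(nₕ−1) = 50.
s²ₚ = 6721.2338/50 = 134.4247... → 134.42.

134.42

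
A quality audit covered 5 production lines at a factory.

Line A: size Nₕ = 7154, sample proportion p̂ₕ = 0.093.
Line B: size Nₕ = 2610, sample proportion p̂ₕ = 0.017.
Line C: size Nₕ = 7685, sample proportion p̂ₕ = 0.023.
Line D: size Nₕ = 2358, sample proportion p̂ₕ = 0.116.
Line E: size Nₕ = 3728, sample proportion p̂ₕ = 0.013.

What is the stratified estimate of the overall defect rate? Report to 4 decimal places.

0.0513

N = 7154 + 2610 + 7685 + 2358 + 3728 = 23535.
Overall proportion = Σ (Nₕ/N)·p̂ₕ.
Σ Nₕp̂ₕ = 665.322 + 44.37 + 176.755 + 273.528 + 48.464 = 1208.439.
1208.439 / 23535 = 0.051346... → 0.0513.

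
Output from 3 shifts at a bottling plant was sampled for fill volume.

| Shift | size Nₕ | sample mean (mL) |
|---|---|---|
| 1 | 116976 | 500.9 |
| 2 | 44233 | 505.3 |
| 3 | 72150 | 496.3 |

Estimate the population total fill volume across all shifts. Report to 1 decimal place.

116752258.3

Estimate total by summing Nₕ·x̄ₕ over strata.
116976·500.9 + 44233·505.3 + 72150·496.3 = 58593278.4 + 22350934.9 + 35808045 = 116752258.3.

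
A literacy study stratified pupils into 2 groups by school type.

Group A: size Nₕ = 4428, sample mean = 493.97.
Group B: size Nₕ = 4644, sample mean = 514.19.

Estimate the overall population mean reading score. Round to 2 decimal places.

x̄_st = (Σ Nₕx̄ₕ) / (Σ Nₕ) = (4428·493.97 + 4644·514.19) / 9072
= 4575197.52 / 9072 = 504.3207... → 504.32.

504.32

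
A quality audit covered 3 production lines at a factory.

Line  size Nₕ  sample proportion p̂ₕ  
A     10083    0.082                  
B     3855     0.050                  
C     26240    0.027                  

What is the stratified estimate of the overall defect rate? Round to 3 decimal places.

0.043

Wₕ = Nₕ/N with N = 40178: 0.2510, 0.0959, 0.6531.
p̂_st = 0.2510·0.082 + 0.0959·0.050 + 0.6531·0.027 ≈ 0.04301... → 0.043.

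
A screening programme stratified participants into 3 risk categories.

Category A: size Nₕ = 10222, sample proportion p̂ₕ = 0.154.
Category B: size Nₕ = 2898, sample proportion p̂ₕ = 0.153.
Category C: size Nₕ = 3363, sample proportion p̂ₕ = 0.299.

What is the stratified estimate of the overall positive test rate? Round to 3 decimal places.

Wₕ = Nₕ/N with N = 16483: 0.6202, 0.1758, 0.2040.
p̂_st = 0.6202·0.154 + 0.1758·0.153 + 0.2040·0.299 ≈ 0.18341... → 0.183.

0.183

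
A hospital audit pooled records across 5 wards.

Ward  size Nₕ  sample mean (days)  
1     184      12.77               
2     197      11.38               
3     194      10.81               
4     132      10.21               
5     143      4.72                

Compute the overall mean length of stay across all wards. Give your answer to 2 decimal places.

x̄_st = (Σ Nₕx̄ₕ) / (Σ Nₕ) = (184·12.77 + 197·11.38 + 194·10.81 + 132·10.21 + 143·4.72) / 850
= 8711.36 / 850 = 10.2487... → 10.25.

10.25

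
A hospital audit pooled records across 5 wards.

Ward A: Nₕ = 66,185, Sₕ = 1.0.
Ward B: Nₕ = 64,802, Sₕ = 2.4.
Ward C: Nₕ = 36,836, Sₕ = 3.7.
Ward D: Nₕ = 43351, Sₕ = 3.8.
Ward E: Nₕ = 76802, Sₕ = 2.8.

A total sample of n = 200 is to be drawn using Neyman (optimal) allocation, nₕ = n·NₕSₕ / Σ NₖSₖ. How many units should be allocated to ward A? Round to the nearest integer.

Σ NₕSₕ = 66185·1.0 + 64802·2.4 + 36836·3.7 + 43351·3.8 + 76802·2.8 = 737782.4.
Share for A: 66185/737782.4 = 0.08971.
n_A = 200 × 0.08971 = 17.942... → 18.

18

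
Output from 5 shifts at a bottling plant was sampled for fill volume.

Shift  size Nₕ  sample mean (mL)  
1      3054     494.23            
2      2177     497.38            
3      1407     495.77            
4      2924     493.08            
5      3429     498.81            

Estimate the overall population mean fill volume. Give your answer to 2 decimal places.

N = 3054 + 2177 + 1407 + 2924 + 3429 = 12991.
Overall mean = Σ (Nₕ/N)·x̄ₕ — weight by population share, not a simple average.
Σ Nₕx̄ₕ = 3054·494.23 + 2177·497.38 + 1407·495.77 + 2924·493.08 + 3429·498.81 = 1509378.42 + 1082796.26 + 697548.39 + 1441765.92 + 1710419.49 = 6441908.48.
Divide by N: 6441908.48 / 12991 = 495.8747... → 495.87.

495.87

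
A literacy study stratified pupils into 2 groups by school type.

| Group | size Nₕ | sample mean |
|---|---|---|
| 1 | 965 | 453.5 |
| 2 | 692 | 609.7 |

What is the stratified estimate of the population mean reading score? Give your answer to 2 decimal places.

N = 965 + 692 = 1657.
Overall mean = Σ (Nₕ/N)·x̄ₕ — weight by population share, not a simple average.
Σ Nₕx̄ₕ = 965·453.5 + 692·609.7 = 437627.5 + 421912.4 = 859539.9.
Divide by N: 859539.9 / 1657 = 518.7326... → 518.73.

518.73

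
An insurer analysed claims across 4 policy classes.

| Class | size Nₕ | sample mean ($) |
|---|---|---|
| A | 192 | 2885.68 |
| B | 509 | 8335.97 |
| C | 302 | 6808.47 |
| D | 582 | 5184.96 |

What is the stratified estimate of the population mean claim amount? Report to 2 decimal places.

6227.67

x̄_st = (Σ Nₕx̄ₕ) / (Σ Nₕ) = (192·2885.68 + 509·8335.97 + 302·6808.47 + 582·5184.96) / 1585
= 9870863.95 / 1585 = 6227.6744... → 6227.67.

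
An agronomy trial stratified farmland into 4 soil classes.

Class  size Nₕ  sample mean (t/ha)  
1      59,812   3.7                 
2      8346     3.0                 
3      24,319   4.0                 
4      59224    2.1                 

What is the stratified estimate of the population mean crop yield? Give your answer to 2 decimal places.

x̄_st = (Σ Nₕx̄ₕ) / (Σ Nₕ) = (59812·3.7 + 8346·3.0 + 24319·4.0 + 59224·2.1) / 151701
= 467988.8 / 151701 = 3.0849... → 3.08.

3.08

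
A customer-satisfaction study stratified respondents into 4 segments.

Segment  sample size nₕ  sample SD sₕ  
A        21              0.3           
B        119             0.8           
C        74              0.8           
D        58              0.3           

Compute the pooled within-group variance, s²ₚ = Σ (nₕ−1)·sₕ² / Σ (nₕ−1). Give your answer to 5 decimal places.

0.48198

Degrees of freedom: 20 + 118 + 73 + 57 = 268.
Σ(nₕ−1)sₕ² = 20·0.09 + 118·0.64 + 73·0.64 + 57·0.09 = 129.17.
s²ₚ = 129.17 / 268 = 0.4819776... → 0.48198.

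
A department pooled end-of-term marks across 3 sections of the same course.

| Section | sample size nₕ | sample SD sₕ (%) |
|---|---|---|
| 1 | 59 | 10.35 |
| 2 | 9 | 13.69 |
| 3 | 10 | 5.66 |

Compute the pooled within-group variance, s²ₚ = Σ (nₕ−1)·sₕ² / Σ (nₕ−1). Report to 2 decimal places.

106.68

1: (59−1)·10.35² = 58·107.1225 = 6213.105
2: (9−1)·13.69² = 8·187.4161 = 1499.3288
3: (10−1)·5.66² = 9·32.0356 = 288.3204
Numerator = 8000.7542; denominator = Σ(nₕ−1) = 75.
s²ₚ = 8000.7542/75 = 106.6767... → 106.68.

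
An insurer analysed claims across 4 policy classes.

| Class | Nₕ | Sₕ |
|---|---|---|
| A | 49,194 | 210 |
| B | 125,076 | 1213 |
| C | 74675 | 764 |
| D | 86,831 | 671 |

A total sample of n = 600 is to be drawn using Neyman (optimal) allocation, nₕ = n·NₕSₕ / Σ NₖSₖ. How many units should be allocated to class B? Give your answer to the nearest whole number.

328

A: NₕSₕ = 49194·210 = 10330740
B: NₕSₕ = 125076·1213 = 151717188
C: NₕSₕ = 74675·764 = 57051700
D: NₕSₕ = 86831·671 = 58263601
Σ NₕSₕ = 277363229.
n_B = 600·151717188/277363229 = 328.199... → 328.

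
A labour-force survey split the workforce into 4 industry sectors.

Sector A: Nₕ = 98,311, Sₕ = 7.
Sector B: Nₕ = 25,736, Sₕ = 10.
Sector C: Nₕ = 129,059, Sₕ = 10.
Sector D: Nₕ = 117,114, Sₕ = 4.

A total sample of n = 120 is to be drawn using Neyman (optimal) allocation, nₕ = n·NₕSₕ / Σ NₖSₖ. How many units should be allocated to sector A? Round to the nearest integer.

31

A: NₕSₕ = 98311·7 = 688177
B: NₕSₕ = 25736·10 = 257360
C: NₕSₕ = 129059·10 = 1290590
D: NₕSₕ = 117114·4 = 468456
Σ NₕSₕ = 2704583.
n_A = 120·688177/2704583 = 30.534... → 31.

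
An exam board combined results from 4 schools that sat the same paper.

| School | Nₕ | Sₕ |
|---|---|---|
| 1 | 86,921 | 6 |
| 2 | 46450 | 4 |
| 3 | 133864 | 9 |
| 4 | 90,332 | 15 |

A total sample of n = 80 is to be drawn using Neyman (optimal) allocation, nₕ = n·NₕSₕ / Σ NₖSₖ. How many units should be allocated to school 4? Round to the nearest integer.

33

Σ NₕSₕ = 86921·6 + 46450·4 + 133864·9 + 90332·15 = 3267082.
Share for 4: 1354980/3267082 = 0.41474.
n_4 = 80 × 0.41474 = 33.179... → 33.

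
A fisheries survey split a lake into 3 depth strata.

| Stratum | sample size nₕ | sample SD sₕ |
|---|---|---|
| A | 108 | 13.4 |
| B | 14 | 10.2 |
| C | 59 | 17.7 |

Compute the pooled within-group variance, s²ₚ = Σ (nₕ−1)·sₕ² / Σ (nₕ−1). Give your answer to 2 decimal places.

217.62

Degrees of freedom: 107 + 13 + 58 = 178.
Σ(nₕ−1)sₕ² = 107·179.56 + 13·104.04 + 58·313.29 = 38736.26.
s²ₚ = 38736.26 / 178 = 217.6194... → 217.62.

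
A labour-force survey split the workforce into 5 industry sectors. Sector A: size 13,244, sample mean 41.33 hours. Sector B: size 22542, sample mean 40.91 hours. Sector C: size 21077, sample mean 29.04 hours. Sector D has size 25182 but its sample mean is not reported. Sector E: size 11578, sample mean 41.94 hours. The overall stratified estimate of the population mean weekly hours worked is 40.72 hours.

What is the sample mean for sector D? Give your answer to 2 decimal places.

49.44

Σ Nₕx̄ₕ = N·μ, so 25182·x̄_D = 93623·40.72 − (13244·41.33 + 22542·40.91 + 21077·29.04 + 11578·41.94).
= 3812328.56 − 2567225.14 = 1245103.42.
x̄_D = 1245103.42 / 25182 = 49.4442... → 49.44.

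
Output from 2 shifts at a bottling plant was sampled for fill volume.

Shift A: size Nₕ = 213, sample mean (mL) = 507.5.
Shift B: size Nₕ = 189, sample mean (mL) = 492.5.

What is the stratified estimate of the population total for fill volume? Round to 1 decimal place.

Estimate total by summing Nₕ·x̄ₕ over strata.
213·507.5 + 189·492.5 = 108097.5 + 93082.5 = 201180.0.

201180.0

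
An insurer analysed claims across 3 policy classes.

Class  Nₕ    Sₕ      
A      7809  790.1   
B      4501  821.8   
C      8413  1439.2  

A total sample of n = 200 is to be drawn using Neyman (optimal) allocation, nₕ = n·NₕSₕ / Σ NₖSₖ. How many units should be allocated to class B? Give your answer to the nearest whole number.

A: NₕSₕ = 7809·790.1 = 6169890.9
B: NₕSₕ = 4501·821.8 = 3698921.8
C: NₕSₕ = 8413·1439.2 = 12107989.6
Σ NₕSₕ = 21976802.3.
n_B = 200·3698921.8/21976802.3 = 33.662... → 34.

34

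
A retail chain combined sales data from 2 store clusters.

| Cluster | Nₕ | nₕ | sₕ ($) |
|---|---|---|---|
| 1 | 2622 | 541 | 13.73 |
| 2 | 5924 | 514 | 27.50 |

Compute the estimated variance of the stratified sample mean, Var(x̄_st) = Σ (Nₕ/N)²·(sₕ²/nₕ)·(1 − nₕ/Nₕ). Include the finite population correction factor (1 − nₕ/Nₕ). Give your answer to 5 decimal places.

0.67167

N = 8546. Term for each stratum: Wₕ²sₕ²/nₕ·(1−nₕ/Nₕ).
Var(x̄_st) = 0.02603291 + 0.64563759 = 0.67167050 → 0.67167.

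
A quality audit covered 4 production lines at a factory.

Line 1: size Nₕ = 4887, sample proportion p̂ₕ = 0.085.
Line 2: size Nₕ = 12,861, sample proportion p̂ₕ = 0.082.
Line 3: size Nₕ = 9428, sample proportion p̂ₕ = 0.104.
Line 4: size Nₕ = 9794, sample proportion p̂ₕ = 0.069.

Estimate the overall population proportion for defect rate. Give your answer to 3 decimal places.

N = 4887 + 12861 + 9428 + 9794 = 36970.
Overall proportion = Σ (Nₕ/N)·p̂ₕ.
Σ Nₕp̂ₕ = 415.395 + 1054.602 + 980.512 + 675.786 = 3126.295.
3126.295 / 36970 = 0.08456... → 0.085.

0.085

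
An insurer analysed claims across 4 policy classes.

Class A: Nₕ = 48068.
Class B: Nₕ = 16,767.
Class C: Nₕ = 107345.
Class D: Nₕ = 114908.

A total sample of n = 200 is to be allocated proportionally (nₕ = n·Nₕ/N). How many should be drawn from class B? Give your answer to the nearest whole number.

N = 48068 + 16767 + 107345 + 114908 = 287088.
n_B = 200·16767/287088 = 11.681... → 12.

12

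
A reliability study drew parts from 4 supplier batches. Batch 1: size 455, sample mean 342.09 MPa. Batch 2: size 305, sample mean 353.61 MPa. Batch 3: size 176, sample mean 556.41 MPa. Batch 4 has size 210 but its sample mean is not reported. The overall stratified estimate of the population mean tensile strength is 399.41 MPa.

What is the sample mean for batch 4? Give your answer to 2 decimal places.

N = 455 + 305 + 176 + 210 = 1146.
Overall total = μ·N = 399.41·1146 = 457723.86.
Subtract the known strata: 455·342.09 + 305·353.61 + 176·556.41 = 361430.16.
Remaining total for batch 4: 457723.86 − 361430.16 = 96293.7.
Divide by its size: 96293.7 / 210 = 458.5414... → 458.54.

458.54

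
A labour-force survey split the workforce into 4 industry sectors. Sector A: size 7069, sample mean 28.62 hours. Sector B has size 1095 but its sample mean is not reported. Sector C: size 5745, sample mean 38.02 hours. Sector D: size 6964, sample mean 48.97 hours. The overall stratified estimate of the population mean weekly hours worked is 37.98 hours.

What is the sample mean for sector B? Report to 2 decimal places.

28.30

N = 7069 + 1095 + 5745 + 6964 = 20873.
Overall total = μ·N = 37.98·20873 = 792756.54.
Subtract the known strata: 7069·28.62 + 5745·38.02 + 6964·48.97 = 761766.76.
Remaining total for sector B: 792756.54 − 761766.76 = 30989.78.
Divide by its size: 30989.78 / 1095 = 28.3012... → 28.30.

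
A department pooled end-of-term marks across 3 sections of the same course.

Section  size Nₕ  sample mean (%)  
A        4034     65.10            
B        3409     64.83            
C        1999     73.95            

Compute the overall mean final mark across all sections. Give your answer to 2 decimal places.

66.88

N = 4034 + 3409 + 1999 = 9442.
Weight each subgroup mean by Nₕ/N and sum.
Σ Nₕx̄ₕ = 4034·65.10 + 3409·64.83 + 1999·73.95 = 262613.4 + 221005.47 + 147826.05 = 631444.92.
Divide by N: 631444.92 / 9442 = 66.8762... → 66.88.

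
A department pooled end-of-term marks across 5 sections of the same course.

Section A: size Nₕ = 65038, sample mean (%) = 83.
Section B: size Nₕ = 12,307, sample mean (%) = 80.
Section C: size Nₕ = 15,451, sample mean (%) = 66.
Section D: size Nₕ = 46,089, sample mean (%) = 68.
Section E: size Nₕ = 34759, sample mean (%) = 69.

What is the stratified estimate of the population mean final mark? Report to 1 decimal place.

N = 65038 + 12307 + 15451 + 46089 + 34759 = 173644.
The stratified mean weights each stratum mean by its population share Nₕ/N.
Σ Nₕx̄ₕ = 65038·83 + 12307·80 + 15451·66 + 46089·68 + 34759·69 = 5398154 + 984560 + 1019766 + 3134052 + 2398371 = 12934903.
Divide by N: 12934903 / 173644 = 74.491... → 74.5.

74.5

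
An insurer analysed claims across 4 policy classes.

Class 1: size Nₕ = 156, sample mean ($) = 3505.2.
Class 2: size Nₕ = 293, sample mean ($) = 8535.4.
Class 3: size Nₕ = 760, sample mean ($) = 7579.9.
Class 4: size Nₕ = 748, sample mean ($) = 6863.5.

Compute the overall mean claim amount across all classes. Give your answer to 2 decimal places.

7124.33

N = 156 + 293 + 760 + 748 = 1957.
Overall mean = Σ (Nₕ/N)·x̄ₕ — weight by population share, not a simple average.
Σ Nₕx̄ₕ = 156·3505.2 + 293·8535.4 + 760·7579.9 + 748·6863.5 = 546811.2 + 2500872.2 + 5760724 + 5133898 = 13942305.4.
Divide by N: 13942305.4 / 1957 = 7124.3257... → 7124.33.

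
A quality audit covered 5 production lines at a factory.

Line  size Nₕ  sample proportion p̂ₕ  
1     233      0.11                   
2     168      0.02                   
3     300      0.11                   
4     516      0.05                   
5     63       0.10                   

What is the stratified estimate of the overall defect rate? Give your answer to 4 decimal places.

0.0735

N = 233 + 168 + 300 + 516 + 63 = 1280.
Overall proportion = Σ (Nₕ/N)·p̂ₕ.
Σ Nₕp̂ₕ = 25.63 + 3.36 + 33 + 25.8 + 6.3 = 94.09.
94.09 / 1280 = 0.073508... → 0.0735.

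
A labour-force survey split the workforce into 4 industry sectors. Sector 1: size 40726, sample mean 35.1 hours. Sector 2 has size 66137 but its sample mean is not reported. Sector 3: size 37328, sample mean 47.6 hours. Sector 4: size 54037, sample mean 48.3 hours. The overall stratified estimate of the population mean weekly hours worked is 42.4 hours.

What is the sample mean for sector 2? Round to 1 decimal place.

N = 40726 + 66137 + 37328 + 54037 = 198228.
Overall total = μ·N = 42.4·198228 = 8404867.2.
Subtract the known strata: 40726·35.1 + 37328·47.6 + 54037·48.3 = 5816282.5.
Remaining total for sector 2: 8404867.2 − 5816282.5 = 2588584.7.
Divide by its size: 2588584.7 / 66137 = 39.140... → 39.1.

39.1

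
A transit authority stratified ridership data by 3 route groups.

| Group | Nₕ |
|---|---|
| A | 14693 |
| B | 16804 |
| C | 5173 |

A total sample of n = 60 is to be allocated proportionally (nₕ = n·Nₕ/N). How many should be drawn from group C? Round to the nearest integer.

N = 14693 + 16804 + 5173 = 36670.
n_C = 60·5173/36670 = 8.464... → 8.

8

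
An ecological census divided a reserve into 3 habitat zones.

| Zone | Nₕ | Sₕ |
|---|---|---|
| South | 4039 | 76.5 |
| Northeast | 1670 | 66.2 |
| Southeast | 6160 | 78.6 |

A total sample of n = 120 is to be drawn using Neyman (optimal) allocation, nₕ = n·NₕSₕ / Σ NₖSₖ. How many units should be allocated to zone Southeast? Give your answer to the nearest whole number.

Σ NₕSₕ = 4039·76.5 + 1670·66.2 + 6160·78.6 = 903713.5.
Share for Southeast: 484176/903713.5 = 0.53576.
n_Southeast = 120 × 0.53576 = 64.292... → 64.

64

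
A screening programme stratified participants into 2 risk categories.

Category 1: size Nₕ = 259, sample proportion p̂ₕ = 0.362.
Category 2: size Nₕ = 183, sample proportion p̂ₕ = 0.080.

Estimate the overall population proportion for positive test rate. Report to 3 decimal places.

0.245

N = 259 + 183 = 442.
Overall proportion = Σ (Nₕ/N)·p̂ₕ.
Σ Nₕp̂ₕ = 93.758 + 14.64 = 108.398.
108.398 / 442 = 0.24524... → 0.245.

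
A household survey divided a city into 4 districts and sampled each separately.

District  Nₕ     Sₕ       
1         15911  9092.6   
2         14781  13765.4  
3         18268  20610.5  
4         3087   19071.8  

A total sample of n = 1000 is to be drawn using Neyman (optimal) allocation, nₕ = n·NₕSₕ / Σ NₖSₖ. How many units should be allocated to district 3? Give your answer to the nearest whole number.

481

1: NₕSₕ = 15911·9092.6 = 144672358.6
2: NₕSₕ = 14781·13765.4 = 203466377.4
3: NₕSₕ = 18268·20610.5 = 376512614
4: NₕSₕ = 3087·19071.8 = 58874646.6
Σ NₕSₕ = 783525996.6.
n_3 = 1000·376512614/783525996.6 = 480.536... → 481.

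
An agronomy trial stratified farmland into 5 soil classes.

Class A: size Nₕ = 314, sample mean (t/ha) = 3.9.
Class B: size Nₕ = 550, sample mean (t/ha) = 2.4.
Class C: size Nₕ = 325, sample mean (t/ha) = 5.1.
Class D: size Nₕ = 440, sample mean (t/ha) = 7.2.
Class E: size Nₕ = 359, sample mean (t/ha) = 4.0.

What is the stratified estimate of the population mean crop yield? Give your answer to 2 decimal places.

N = 314 + 550 + 325 + 440 + 359 = 1988.
The stratified mean weights each stratum mean by its population share Nₕ/N.
Σ Nₕx̄ₕ = 314·3.9 + 550·2.4 + 325·5.1 + 440·7.2 + 359·4.0 = 1224.6 + 1320 + 1657.5 + 3168 + 1436 = 8806.1.
Divide by N: 8806.1 / 1988 = 4.4296... → 4.43.

4.43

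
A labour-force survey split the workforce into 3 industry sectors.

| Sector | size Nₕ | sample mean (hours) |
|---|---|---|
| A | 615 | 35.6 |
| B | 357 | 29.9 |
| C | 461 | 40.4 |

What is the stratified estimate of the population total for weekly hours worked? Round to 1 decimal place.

51192.7

Population total = Σ Nₕ·x̄ₕ (each stratum's size times its mean).
615·35.6 + 357·29.9 + 461·40.4 = 21894 + 10674.3 + 18624.4 = 51192.7.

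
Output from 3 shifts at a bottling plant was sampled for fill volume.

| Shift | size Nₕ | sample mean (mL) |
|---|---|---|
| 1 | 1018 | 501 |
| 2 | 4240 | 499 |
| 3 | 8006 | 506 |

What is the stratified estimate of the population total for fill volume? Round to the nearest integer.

Estimate total by summing Nₕ·x̄ₕ over strata.
1018·501 + 4240·499 + 8006·506 = 510018 + 2115760 + 4051036 = 6676814.

6676814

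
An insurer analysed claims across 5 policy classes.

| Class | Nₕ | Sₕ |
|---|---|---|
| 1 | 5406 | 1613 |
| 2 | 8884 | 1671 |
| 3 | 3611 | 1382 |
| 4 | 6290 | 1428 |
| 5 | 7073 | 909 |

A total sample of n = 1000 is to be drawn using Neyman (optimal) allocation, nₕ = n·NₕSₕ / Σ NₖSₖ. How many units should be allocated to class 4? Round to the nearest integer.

204

Σ NₕSₕ = 5406·1613 + 8884·1671 + 3611·1382 + 6290·1428 + 7073·909 = 43966921.
Share for 4: 8982120/43966921 = 0.20429.
n_4 = 1000 × 0.20429 = 204.293... → 204.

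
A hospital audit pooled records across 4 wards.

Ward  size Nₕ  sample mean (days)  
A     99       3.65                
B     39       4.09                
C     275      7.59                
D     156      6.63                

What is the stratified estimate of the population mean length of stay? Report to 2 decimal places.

x̄_st = (Σ Nₕx̄ₕ) / (Σ Nₕ) = (99·3.65 + 39·4.09 + 275·7.59 + 156·6.63) / 569
= 3642.39 / 569 = 6.4014... → 6.40.

6.40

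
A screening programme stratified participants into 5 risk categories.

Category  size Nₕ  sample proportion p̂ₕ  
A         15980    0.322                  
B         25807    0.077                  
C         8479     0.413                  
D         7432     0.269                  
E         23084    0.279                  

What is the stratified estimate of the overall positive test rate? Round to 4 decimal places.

0.2361

N = 15980 + 25807 + 8479 + 7432 + 23084 = 80782.
Overall proportion = Σ (Nₕ/N)·p̂ₕ.
Σ Nₕp̂ₕ = 5145.56 + 1987.139 + 3501.827 + 1999.208 + 6440.436 = 19074.17.
19074.17 / 80782 = 0.236119... → 0.2361.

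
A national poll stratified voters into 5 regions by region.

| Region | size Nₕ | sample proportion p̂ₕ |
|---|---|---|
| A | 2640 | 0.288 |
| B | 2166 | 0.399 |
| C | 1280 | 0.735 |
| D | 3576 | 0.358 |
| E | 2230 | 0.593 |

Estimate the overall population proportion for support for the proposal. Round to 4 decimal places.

Wₕ = Nₕ/N with N = 11892: 0.2220, 0.1821, 0.1076, 0.3007, 0.1875.
p̂_st = 0.2220·0.288 + 0.1821·0.399 + 0.1076·0.735 + 0.3007·0.358 + 0.1875·0.593 ≈ 0.434574... → 0.4346.

0.4346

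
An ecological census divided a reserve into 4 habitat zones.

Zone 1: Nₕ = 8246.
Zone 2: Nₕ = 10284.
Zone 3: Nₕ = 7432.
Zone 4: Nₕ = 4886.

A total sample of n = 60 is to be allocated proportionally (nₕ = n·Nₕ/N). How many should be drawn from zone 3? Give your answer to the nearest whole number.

14

N = 8246 + 10284 + 7432 + 4886 = 30848.
n_3 = 60·7432/30848 = 14.455... → 14.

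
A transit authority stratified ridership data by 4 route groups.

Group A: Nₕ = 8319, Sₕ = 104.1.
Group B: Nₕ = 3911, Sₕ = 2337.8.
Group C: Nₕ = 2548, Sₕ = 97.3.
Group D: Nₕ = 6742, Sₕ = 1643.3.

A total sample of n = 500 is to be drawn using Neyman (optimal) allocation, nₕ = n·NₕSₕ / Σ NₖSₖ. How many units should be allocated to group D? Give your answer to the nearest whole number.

A: NₕSₕ = 8319·104.1 = 866007.9
B: NₕSₕ = 3911·2337.8 = 9143135.8
C: NₕSₕ = 2548·97.3 = 247920.4
D: NₕSₕ = 6742·1643.3 = 11079128.6
Σ NₕSₕ = 21336192.7.
n_D = 500·11079128.6/21336192.7 = 259.632... → 260.

260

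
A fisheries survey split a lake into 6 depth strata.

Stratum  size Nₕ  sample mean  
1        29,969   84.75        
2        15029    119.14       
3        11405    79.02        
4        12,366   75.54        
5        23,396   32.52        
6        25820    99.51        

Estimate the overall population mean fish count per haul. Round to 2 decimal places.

x̄_st = (Σ Nₕx̄ₕ) / (Σ Nₕ) = (29969·84.75 + 15029·119.14 + 11405·79.02 + 12366·75.54 + 23396·32.52 + 25820·99.51) / 117985
= 9495964.67 / 117985 = 80.4845... → 80.48.

80.48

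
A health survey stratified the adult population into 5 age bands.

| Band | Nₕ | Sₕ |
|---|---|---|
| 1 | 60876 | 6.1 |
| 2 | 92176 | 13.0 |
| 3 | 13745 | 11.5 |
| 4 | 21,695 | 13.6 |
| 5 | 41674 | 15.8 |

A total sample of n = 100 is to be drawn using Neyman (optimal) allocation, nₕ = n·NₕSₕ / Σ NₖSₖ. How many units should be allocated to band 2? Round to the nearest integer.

Σ NₕSₕ = 60876·6.1 + 92176·13.0 + 13745·11.5 + 21695·13.6 + 41674·15.8 = 2681200.3.
Share for 2: 1198288/2681200.3 = 0.44692.
n_2 = 100 × 0.44692 = 44.692... → 45.

45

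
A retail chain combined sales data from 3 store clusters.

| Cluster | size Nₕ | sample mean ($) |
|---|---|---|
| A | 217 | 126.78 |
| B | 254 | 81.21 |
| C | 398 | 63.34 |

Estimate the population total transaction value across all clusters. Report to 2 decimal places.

A: 217·126.78 = 27511.26
B: 254·81.21 = 20627.34
C: 398·63.34 = 25209.32
τ̂ = Σ Nₕx̄ₕ = 73347.92.

73347.92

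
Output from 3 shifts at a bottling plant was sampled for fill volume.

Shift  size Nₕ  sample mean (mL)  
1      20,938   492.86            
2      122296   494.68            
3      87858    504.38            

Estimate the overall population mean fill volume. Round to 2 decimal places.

N = 231092; weights Wₕ = Nₕ/N = (0.0906, 0.5292, 0.3802).
x̄_st = Σ Wₕ·x̄ₕ = 0.0906·492.86 + 0.5292·494.68 + 0.3802·504.38 ≈ 498.2029...
→ 498.20.

498.20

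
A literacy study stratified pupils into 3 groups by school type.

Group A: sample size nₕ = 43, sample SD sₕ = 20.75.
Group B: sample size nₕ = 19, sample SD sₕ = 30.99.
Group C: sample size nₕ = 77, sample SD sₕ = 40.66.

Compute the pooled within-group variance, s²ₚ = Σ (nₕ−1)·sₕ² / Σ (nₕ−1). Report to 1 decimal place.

Degrees of freedom: 42 + 18 + 76 = 136.
Σ(nₕ−1)sₕ² = 42·430.5625 + 18·960.3801 + 76·1653.2356 = 161016.3724.
s²ₚ = 161016.3724 / 136 = 1183.944... → 1183.9.

1183.9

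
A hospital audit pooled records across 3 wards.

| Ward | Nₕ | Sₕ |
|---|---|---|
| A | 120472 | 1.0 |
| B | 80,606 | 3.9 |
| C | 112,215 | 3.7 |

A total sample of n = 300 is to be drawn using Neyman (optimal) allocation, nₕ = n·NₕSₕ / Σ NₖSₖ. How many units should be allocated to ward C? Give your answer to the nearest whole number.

147

Σ NₕSₕ = 120472·1.0 + 80606·3.9 + 112215·3.7 = 850030.9.
Share for C: 415195.5/850030.9 = 0.48845.
n_C = 300 × 0.48845 = 146.534... → 147.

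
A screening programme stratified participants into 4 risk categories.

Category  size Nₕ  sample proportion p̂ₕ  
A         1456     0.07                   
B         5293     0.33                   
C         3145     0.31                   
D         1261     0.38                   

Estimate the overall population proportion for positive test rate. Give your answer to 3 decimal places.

0.296

N = 1456 + 5293 + 3145 + 1261 = 11155.
Overall proportion = Σ (Nₕ/N)·p̂ₕ.
Σ Nₕp̂ₕ = 101.92 + 1746.69 + 974.95 + 479.18 = 3302.74.
3302.74 / 11155 = 0.29608... → 0.296.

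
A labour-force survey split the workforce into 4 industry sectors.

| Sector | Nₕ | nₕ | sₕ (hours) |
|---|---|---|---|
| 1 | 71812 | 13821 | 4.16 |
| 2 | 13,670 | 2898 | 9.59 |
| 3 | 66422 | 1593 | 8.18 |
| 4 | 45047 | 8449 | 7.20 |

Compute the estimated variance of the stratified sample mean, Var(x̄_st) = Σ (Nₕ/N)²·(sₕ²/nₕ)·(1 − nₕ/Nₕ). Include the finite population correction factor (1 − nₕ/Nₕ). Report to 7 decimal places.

N = 196951; Wₕ = Nₕ/N.
sector 1: (71812/196951)²·4.16²/13821·(1 − 13821/71812) = 0.0001344276
sector 2: (13670/196951)²·9.59²/2898·(1 − 2898/13670) = 0.0001204723
sector 3: (66422/196951)²·8.18²/1593·(1 − 1593/66422) = 0.0046628959
sector 4: (45047/196951)²·7.20²/8449·(1 − 8449/45047) = 0.0002607753
Sum = 0.0051785712 → 0.0051786.

0.0051786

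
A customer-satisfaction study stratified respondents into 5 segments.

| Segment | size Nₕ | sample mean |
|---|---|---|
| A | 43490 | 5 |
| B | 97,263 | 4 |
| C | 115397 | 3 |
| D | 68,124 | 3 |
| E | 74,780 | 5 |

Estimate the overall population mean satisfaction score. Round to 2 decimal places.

3.84

x̄_st = (Σ Nₕx̄ₕ) / (Σ Nₕ) = (43490·5 + 97263·4 + 115397·3 + 68124·3 + 74780·5) / 399054
= 1530965 / 399054 = 3.8365... → 3.84.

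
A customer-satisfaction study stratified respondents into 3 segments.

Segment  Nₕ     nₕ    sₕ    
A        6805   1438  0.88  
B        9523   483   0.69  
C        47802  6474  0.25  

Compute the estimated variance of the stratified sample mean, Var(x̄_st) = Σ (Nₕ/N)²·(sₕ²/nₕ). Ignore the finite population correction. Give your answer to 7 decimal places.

0.0000332

N = 64130; Wₕ = Nₕ/N.
segment A: (6805/64130)²·0.88²/1438 = 0.0000060637
segment B: (9523/64130)²·0.69²/483 = 0.0000217358
segment C: (47802/64130)²·0.25²/6474 = 0.0000053639
Sum = 0.0000331634 → 0.0000332.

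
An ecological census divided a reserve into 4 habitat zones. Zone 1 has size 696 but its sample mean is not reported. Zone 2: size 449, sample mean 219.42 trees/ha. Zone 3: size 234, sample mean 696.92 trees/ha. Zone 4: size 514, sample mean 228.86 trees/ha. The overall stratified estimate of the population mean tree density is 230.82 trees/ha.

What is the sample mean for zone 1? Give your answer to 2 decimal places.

N = 696 + 449 + 234 + 514 = 1893.
Overall total = μ·N = 230.82·1893 = 436942.26.
Subtract the known strata: 449·219.42 + 234·696.92 + 514·228.86 = 379232.9.
Remaining total for zone 1: 436942.26 − 379232.9 = 57709.36.
Divide by its size: 57709.36 / 696 = 82.9157... → 82.92.

82.92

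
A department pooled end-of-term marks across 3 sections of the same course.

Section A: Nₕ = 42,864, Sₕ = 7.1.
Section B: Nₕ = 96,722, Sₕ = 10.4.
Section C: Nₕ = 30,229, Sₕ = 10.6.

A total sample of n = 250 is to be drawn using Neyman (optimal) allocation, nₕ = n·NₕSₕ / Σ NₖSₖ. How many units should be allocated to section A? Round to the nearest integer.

A: NₕSₕ = 42864·7.1 = 304334.4
B: NₕSₕ = 96722·10.4 = 1005908.8
C: NₕSₕ = 30229·10.6 = 320427.4
Σ NₕSₕ = 1630670.6.
n_A = 250·304334.4/1630670.6 = 46.658... → 47.

47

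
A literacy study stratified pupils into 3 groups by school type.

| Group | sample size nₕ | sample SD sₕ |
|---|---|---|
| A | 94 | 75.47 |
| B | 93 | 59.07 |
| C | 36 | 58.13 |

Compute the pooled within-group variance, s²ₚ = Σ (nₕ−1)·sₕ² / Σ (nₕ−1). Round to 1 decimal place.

A: (94−1)·75.47² = 93·5695.7209 = 529702.0437
B: (93−1)·59.07² = 92·3489.2649 = 321012.3708
C: (36−1)·58.13² = 35·3379.0969 = 118268.3915
Numerator = 968982.806; denominator = Σ(nₕ−1) = 220.
s²ₚ = 968982.806/220 = 4404.467... → 4404.5.

4404.5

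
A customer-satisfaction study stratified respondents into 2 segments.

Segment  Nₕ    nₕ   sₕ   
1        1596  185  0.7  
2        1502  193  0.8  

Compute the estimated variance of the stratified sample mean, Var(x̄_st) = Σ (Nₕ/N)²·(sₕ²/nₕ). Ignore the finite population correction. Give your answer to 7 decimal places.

N = 3098; Wₕ = Nₕ/N.
segment 1: (1596/3098)²·0.7²/185 = 0.0007029546
segment 2: (1502/3098)²·0.8²/193 = 0.0007794705
Sum = 0.0014824252 → 0.0014824.

0.0014824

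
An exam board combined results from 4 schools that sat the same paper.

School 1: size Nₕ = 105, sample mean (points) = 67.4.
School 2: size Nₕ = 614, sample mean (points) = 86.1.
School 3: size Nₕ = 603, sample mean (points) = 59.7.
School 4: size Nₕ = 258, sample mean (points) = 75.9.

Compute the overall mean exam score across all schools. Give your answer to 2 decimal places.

N = 1580; weights Wₕ = Nₕ/N = (0.0665, 0.3886, 0.3816, 0.1633).
x̄_st = Σ Wₕ·x̄ₕ = 0.0665·67.4 + 0.3886·86.1 + 0.3816·59.7 + 0.1633·75.9 ≈ 73.1163...
→ 73.12.

73.12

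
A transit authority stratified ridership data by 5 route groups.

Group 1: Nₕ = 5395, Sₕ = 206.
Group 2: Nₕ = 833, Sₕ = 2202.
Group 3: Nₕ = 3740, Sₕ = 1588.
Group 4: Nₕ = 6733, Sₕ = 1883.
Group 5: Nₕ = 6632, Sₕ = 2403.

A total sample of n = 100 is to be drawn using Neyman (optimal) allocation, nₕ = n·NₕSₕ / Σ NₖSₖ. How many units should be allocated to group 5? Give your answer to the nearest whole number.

Σ NₕSₕ = 5395·206 + 833·2202 + 3740·1588 + 6733·1883 + 6632·2403 = 37499691.
Share for 5: 15936696/37499691 = 0.42498.
n_5 = 100 × 0.42498 = 42.498... → 42.

42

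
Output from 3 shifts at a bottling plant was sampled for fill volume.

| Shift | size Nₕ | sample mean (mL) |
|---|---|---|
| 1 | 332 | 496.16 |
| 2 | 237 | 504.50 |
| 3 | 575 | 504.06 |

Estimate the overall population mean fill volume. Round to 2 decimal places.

N = 1144; weights Wₕ = Nₕ/N = (0.2902, 0.2072, 0.5026).
x̄_st = Σ Wₕ·x̄ₕ = 0.2902·496.16 + 0.2072·504.50 + 0.5026·504.06 ≈ 501.8585...
→ 501.86.

501.86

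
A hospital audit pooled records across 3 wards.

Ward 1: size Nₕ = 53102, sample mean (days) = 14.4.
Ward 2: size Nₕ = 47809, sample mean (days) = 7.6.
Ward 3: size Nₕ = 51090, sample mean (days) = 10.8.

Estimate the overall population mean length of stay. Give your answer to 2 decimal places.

N = 53102 + 47809 + 51090 = 152001.
Weight each subgroup mean by Nₕ/N and sum.
Σ Nₕx̄ₕ = 53102·14.4 + 47809·7.6 + 51090·10.8 = 764668.8 + 363348.4 + 551772 = 1679789.2.
Divide by N: 1679789.2 / 152001 = 11.0512... → 11.05.

11.05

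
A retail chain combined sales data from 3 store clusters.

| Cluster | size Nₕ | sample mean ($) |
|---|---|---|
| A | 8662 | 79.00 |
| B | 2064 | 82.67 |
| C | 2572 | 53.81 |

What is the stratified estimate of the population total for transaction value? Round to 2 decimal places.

993328.20

A: 8662·79.00 = 684298
B: 2064·82.67 = 170630.88
C: 2572·53.81 = 138399.32
τ̂ = Σ Nₕx̄ₕ = 993328.20.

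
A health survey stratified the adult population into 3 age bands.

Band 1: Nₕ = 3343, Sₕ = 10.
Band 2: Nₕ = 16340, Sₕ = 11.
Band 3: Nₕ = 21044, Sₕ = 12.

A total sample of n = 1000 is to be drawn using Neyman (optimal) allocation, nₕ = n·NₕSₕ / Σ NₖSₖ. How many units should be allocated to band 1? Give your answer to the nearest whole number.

72

Σ NₕSₕ = 3343·10 + 16340·11 + 21044·12 = 465698.
Share for 1: 33430/465698 = 0.07178.
n_1 = 1000 × 0.07178 = 71.785... → 72.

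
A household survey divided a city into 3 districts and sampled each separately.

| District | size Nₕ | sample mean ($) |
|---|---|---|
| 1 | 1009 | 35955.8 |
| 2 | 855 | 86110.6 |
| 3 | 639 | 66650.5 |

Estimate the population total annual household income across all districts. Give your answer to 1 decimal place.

152493634.7

1: 1009·35955.8 = 36279402.2
2: 855·86110.6 = 73624563
3: 639·66650.5 = 42589669.5
τ̂ = Σ Nₕx̄ₕ = 152493634.7.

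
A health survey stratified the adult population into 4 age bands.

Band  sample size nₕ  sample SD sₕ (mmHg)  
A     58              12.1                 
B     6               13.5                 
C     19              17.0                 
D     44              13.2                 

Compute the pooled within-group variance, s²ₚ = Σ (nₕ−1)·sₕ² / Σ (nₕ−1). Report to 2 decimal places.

Degrees of freedom: 57 + 5 + 18 + 43 = 123.
Σ(nₕ−1)sₕ² = 57·146.41 + 5·182.25 + 18·289 + 43·174.24 = 21950.94.
s²ₚ = 21950.94 / 123 = 178.4629... → 178.46.

178.46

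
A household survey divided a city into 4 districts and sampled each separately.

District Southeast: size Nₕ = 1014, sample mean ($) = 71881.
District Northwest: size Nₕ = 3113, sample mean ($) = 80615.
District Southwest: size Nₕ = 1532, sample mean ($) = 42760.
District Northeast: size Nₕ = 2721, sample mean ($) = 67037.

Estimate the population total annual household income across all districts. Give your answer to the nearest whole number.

571757826

Southeast: 1014·71881 = 72887334
Northwest: 3113·80615 = 250954495
Southwest: 1532·42760 = 65508320
Northeast: 2721·67037 = 182407677
τ̂ = Σ Nₕx̄ₕ = 571757826.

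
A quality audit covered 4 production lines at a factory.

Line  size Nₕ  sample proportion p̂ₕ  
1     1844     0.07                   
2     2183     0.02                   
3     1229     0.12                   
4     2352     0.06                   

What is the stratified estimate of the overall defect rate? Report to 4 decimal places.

N = 1844 + 2183 + 1229 + 2352 = 7608.
Overall proportion = Σ (Nₕ/N)·p̂ₕ.
Σ Nₕp̂ₕ = 129.08 + 43.66 + 147.48 + 141.12 = 461.34.
461.34 / 7608 = 0.060639... → 0.0606.

0.0606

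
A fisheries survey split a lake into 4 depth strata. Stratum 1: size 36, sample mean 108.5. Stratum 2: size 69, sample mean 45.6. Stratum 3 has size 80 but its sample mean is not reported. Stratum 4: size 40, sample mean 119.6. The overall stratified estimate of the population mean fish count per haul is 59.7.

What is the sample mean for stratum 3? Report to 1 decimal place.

Σ Nₕx̄ₕ = N·μ, so 80·x̄_3 = 225·59.7 − (36·108.5 + 69·45.6 + 40·119.6).
= 13432.5 − 11836.4 = 1596.1.
x̄_3 = 1596.1 / 80 = 19.951... → 20.0.

20.0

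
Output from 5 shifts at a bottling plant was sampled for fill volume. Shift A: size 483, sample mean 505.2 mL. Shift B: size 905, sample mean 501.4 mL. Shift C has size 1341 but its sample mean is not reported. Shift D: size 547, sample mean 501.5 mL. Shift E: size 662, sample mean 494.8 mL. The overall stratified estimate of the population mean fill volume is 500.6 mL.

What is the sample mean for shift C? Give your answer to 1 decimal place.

500.9

Σ Nₕx̄ₕ = N·μ, so 1341·x̄_C = 3938·500.6 − (483·505.2 + 905·501.4 + 547·501.5 + 662·494.8).
= 1971362.8 − 1299656.7 = 671706.1.
x̄_C = 671706.1 / 1341 = 500.899... → 500.9.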